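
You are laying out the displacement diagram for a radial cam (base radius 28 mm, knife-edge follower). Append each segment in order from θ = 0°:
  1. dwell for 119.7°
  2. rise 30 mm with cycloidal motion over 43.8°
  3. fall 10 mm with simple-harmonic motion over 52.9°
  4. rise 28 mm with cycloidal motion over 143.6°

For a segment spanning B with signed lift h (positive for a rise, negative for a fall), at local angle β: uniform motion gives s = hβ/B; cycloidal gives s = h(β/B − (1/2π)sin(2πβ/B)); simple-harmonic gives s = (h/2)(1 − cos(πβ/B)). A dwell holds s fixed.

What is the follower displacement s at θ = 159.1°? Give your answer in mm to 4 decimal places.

seg 1 [0°–119.7°] dwell: s stays 0.0000
seg 2 [119.7°–163.5°] cycloidal, h=30: θ=159.1° here. β=39.4, B=43.8. 30·(0.8995 − sin(2π·0.8995)/(2π)) = 29.8038 → s = 29.8038

29.8038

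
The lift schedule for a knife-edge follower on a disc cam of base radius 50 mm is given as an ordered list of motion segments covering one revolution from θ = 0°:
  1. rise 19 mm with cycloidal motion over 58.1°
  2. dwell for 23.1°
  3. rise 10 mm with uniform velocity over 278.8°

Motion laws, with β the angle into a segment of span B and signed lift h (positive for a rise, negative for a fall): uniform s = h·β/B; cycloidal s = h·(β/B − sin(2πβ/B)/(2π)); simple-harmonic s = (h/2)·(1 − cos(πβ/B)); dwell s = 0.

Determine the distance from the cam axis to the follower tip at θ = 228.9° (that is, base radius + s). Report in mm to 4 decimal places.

seg 1 [0°–58.1°] cycloidal, h=19: full span → s += 19 → s = 19.0000
seg 2 [58.1°–81.2°] dwell: s stays 19.0000
seg 3 [81.2°–360°] uniform, h=10: θ=228.9° here. β=147.7, B=278.8. 10·147.7/278.8 = 5.2977 → s = 24.2977
radial distance = base radius + s = 50 + 24.2977 = 74.2977

74.2977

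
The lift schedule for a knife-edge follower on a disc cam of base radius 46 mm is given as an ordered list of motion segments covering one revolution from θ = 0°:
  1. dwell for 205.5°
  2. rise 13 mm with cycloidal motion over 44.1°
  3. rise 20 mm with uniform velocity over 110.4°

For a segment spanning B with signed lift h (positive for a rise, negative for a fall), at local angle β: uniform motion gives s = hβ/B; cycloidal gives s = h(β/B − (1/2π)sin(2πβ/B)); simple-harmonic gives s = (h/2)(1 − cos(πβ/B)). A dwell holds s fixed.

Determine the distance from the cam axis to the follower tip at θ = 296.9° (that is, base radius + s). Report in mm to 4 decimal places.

seg 1 [0°–205.5°] dwell: s stays 0.0000
seg 2 [205.5°–249.6°] cycloidal, h=13: full span → s += 13 → s = 13.0000
seg 3 [249.6°–360°] uniform, h=20: θ=296.9° here. β=47.3, B=110.4. 20·47.3/110.4 = 8.5688 → s = 21.5688
radial distance = base radius + s = 46 + 21.5688 = 67.5688

67.5688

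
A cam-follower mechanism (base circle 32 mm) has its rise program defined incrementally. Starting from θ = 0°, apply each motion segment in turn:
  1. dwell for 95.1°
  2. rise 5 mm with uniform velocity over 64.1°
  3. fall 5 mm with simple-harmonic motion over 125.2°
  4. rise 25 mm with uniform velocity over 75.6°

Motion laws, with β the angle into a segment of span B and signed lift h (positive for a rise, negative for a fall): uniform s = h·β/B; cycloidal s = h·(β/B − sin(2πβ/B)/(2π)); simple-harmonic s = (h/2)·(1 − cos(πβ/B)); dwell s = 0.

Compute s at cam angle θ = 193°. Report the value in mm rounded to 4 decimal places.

seg 1 [0°–95.1°] dwell: s stays 0.0000
seg 2 [95.1°–159.2°] uniform, h=5: full span → s += 5 → s = 5.0000
seg 3 [159.2°–284.4°] simple-harmonic, h=-5: θ=193° here. β=33.8, B=125.2. -5/2·(1 − cos(π·0.2700)) = -0.8465 → s = 4.1535

4.1535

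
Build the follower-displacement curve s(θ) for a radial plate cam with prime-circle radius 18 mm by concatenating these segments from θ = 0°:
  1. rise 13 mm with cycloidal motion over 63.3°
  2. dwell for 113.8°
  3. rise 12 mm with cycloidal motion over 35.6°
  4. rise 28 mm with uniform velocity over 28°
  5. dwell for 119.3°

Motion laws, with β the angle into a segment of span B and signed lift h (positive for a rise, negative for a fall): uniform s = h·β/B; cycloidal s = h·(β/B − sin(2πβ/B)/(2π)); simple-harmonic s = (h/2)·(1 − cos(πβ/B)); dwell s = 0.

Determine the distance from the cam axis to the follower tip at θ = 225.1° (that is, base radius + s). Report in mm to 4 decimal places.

seg 1 [0°–63.3°] cycloidal, h=13: full span → s += 13 → s = 13.0000
seg 2 [63.3°–177.1°] dwell: s stays 13.0000
seg 3 [177.1°–212.7°] cycloidal, h=12: full span → s += 12 → s = 25.0000
seg 4 [212.7°–240.7°] uniform, h=28: θ=225.1° here. β=12.4, B=28. 28·12.4/28 = 12.4000 → s = 37.4000
radial distance = base radius + s = 18 + 37.4000 = 55.4000

55.4000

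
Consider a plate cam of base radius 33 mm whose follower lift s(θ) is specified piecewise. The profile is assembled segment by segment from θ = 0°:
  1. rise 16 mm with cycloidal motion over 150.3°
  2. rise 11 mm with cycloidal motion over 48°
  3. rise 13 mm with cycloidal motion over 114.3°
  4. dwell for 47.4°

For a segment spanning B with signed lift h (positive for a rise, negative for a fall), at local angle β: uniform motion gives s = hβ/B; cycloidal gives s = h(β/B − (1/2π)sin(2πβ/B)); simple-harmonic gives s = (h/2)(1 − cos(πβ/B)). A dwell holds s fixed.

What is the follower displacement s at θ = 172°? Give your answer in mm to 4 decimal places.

seg 1 [0°–150.3°] cycloidal, h=16: full span → s += 16 → s = 16.0000
seg 2 [150.3°–198.3°] cycloidal, h=11: θ=172° here. β=21.7, B=48. 11·(0.4521 − sin(2π·0.4521)/(2π)) = 4.4538 → s = 20.4538

20.4538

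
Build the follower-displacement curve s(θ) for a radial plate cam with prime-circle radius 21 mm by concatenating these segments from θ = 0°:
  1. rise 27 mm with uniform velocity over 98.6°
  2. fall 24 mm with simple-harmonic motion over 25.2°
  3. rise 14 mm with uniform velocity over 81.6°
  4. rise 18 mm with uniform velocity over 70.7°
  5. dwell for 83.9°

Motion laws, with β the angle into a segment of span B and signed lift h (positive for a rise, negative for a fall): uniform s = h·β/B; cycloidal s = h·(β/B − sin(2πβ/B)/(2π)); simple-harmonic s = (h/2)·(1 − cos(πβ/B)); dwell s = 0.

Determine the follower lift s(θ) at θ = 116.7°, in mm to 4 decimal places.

seg 1 [0°–98.6°] uniform, h=27: full span → s += 27 → s = 27.0000
seg 2 [98.6°–123.8°] simple-harmonic, h=-24: θ=116.7° here. β=18.1, B=25.2. -24/2·(1 − cos(π·0.7183)) = -19.5983 → s = 7.4017

7.4017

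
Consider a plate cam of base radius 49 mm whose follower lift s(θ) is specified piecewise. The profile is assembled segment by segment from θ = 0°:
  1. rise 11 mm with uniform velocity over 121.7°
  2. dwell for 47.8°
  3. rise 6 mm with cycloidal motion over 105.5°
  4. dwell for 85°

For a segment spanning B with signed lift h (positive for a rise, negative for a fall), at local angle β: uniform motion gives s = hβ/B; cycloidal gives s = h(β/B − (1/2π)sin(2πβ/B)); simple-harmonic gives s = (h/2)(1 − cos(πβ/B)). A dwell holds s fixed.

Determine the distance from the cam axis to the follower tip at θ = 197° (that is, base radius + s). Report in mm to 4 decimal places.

seg 1 [0°–121.7°] uniform, h=11: full span → s += 11 → s = 11.0000
seg 2 [121.7°–169.5°] dwell: s stays 11.0000
seg 3 [169.5°–275°] cycloidal, h=6: θ=197° here. β=27.5, B=105.5. 6·(0.2607 − sin(2π·0.2607)/(2π)) = 0.6112 → s = 11.6112
radial distance = base radius + s = 49 + 11.6112 = 60.6112

60.6112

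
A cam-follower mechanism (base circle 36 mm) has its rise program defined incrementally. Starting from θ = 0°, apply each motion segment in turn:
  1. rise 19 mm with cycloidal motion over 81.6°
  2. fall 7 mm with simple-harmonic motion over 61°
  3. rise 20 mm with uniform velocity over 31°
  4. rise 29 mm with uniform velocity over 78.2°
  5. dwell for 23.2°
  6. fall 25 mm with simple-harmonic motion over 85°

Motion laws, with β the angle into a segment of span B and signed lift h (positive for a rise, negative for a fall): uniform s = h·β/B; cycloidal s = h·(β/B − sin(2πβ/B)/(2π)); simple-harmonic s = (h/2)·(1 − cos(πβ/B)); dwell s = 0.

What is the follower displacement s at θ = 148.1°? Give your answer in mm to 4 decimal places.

seg 1 [0°–81.6°] cycloidal, h=19: full span → s += 19 → s = 19.0000
seg 2 [81.6°–142.6°] simple-harmonic, h=-7: full span → s += -7 → s = 12.0000
seg 3 [142.6°–173.6°] uniform, h=20: θ=148.1° here. β=5.5, B=31. 20·5.5/31 = 3.5484 → s = 15.5484

15.5484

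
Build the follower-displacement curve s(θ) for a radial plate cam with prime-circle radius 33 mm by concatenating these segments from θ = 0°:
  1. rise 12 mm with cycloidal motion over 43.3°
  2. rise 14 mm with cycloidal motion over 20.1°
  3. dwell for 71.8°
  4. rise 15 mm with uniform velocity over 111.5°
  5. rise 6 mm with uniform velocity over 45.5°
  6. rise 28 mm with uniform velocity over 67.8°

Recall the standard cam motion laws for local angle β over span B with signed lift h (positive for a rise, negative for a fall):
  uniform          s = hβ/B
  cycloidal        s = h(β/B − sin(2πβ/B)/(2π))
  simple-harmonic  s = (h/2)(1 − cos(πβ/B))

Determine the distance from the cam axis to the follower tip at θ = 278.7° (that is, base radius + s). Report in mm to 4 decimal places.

seg 1 [0°–43.3°] cycloidal, h=12: full span → s += 12 → s = 12.0000
seg 2 [43.3°–63.4°] cycloidal, h=14: full span → s += 14 → s = 26.0000
seg 3 [63.4°–135.2°] dwell: s stays 26.0000
seg 4 [135.2°–246.7°] uniform, h=15: full span → s += 15 → s = 41.0000
seg 5 [246.7°–292.2°] uniform, h=6: θ=278.7° here. β=32, B=45.5. 6·32/45.5 = 4.2198 → s = 45.2198
radial distance = base radius + s = 33 + 45.2198 = 78.2198

78.2198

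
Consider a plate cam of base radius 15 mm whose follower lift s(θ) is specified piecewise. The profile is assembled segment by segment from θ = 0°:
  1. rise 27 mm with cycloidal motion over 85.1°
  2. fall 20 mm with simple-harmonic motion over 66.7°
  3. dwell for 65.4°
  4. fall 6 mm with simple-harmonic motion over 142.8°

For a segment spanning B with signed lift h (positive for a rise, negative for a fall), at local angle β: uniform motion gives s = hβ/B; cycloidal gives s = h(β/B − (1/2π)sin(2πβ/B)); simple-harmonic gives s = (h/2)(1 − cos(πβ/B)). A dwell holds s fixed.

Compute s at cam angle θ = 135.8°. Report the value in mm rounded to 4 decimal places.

seg 1 [0°–85.1°] cycloidal, h=27: full span → s += 27 → s = 27.0000
seg 2 [85.1°–151.8°] simple-harmonic, h=-20: θ=135.8° here. β=50.7, B=66.7. -20/2·(1 − cos(π·0.7601)) = -17.2923 → s = 9.7077

9.7077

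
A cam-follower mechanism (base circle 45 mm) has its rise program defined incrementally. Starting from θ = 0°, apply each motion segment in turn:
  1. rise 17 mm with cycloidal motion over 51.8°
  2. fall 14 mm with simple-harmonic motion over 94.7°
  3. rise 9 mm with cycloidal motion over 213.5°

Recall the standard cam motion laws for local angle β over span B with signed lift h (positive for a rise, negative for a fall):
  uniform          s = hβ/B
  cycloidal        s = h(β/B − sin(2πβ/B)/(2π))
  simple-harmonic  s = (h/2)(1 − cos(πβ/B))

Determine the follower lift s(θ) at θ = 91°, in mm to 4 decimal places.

seg 1 [0°–51.8°] cycloidal, h=17: full span → s += 17 → s = 17.0000
seg 2 [51.8°–146.5°] simple-harmonic, h=-14: θ=91° here. β=39.2, B=94.7. -14/2·(1 − cos(π·0.4139)) = -5.1304 → s = 11.8696

11.8696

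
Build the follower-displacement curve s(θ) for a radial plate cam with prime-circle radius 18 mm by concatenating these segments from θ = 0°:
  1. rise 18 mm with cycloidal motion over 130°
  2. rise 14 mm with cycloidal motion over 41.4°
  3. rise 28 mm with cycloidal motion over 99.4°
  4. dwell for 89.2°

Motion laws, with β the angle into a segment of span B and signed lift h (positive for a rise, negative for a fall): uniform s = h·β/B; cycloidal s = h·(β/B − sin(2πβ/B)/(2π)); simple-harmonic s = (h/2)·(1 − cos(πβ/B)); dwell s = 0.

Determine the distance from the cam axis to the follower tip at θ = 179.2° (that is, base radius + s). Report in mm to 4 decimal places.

seg 1 [0°–130°] cycloidal, h=18: full span → s += 18 → s = 18.0000
seg 2 [130°–171.4°] cycloidal, h=14: full span → s += 14 → s = 32.0000
seg 3 [171.4°–270.8°] cycloidal, h=28: θ=179.2° here. β=7.8, B=99.4. 28·(0.0785 − sin(2π·0.0785)/(2π)) = 0.0879 → s = 32.0879
radial distance = base radius + s = 18 + 32.0879 = 50.0879

50.0879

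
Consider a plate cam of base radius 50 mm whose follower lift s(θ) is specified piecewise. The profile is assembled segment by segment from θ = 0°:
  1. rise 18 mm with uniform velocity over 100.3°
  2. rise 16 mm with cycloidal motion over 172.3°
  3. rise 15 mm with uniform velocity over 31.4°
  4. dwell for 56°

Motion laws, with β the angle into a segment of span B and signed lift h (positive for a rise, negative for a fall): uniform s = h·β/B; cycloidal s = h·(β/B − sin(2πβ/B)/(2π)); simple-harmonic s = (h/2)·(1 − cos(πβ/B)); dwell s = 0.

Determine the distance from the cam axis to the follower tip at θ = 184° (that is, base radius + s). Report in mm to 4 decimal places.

seg 1 [0°–100.3°] uniform, h=18: full span → s += 18 → s = 18.0000
seg 2 [100.3°–272.6°] cycloidal, h=16: θ=184° here. β=83.7, B=172.3. 16·(0.4858 − sin(2π·0.4858)/(2π)) = 7.5453 → s = 25.5453
radial distance = base radius + s = 50 + 25.5453 = 75.5453

75.5453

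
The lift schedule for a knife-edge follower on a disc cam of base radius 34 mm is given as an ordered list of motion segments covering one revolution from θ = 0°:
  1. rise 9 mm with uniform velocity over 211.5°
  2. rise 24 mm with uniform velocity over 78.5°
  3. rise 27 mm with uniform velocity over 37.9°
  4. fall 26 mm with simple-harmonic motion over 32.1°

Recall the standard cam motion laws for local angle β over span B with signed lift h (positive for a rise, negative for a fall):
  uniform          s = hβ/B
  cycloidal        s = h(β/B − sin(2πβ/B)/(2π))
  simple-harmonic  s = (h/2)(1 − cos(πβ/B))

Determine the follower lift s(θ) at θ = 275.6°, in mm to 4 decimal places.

seg 1 [0°–211.5°] uniform, h=9: full span → s += 9 → s = 9.0000
seg 2 [211.5°–290°] uniform, h=24: θ=275.6° here. β=64.1, B=78.5. 24·64.1/78.5 = 19.5975 → s = 28.5975

28.5975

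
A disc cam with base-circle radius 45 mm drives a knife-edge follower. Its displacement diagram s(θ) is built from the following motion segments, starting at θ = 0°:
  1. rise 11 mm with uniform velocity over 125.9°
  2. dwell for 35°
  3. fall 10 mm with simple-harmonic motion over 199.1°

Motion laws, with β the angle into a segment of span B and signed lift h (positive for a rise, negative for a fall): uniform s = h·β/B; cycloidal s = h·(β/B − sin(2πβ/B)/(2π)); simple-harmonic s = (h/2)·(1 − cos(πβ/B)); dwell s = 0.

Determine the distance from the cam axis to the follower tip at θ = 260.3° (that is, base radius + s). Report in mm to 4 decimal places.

seg 1 [0°–125.9°] uniform, h=11: full span → s += 11 → s = 11.0000
seg 2 [125.9°–160.9°] dwell: s stays 11.0000
seg 3 [160.9°–360°] simple-harmonic, h=-10: θ=260.3° here. β=99.4, B=199.1. -10/2·(1 − cos(π·0.4992)) = -4.9882 → s = 6.0118
radial distance = base radius + s = 45 + 6.0118 = 51.0118

51.0118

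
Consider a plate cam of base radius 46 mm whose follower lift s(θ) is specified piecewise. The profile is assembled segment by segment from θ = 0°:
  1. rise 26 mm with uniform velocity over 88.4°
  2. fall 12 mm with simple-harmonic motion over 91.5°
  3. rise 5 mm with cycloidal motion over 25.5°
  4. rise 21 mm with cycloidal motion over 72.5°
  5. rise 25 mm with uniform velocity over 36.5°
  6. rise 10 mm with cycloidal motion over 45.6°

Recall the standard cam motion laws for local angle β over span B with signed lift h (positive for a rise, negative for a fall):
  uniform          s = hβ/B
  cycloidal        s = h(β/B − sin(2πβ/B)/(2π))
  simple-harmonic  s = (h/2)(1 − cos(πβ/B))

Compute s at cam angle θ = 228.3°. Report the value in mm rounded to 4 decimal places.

seg 1 [0°–88.4°] uniform, h=26: full span → s += 26 → s = 26.0000
seg 2 [88.4°–179.9°] simple-harmonic, h=-12: full span → s += -12 → s = 14.0000
seg 3 [179.9°–205.4°] cycloidal, h=5: full span → s += 5 → s = 19.0000
seg 4 [205.4°–277.9°] cycloidal, h=21: θ=228.3° here. β=22.9, B=72.5. 21·(0.3159 − sin(2π·0.3159)/(2π)) = 3.5730 → s = 22.5730

22.5730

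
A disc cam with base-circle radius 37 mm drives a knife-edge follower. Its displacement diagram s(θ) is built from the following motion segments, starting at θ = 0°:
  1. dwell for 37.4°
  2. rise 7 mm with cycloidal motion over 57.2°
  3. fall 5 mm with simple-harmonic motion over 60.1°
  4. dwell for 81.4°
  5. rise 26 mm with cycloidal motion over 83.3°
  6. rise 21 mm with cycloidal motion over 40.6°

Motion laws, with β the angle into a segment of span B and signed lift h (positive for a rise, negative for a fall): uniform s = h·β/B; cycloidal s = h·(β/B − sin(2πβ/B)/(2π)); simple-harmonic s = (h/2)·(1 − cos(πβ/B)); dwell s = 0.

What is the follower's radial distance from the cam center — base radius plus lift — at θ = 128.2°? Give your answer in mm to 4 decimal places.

seg 1 [0°–37.4°] dwell: s stays 0.0000
seg 2 [37.4°–94.6°] cycloidal, h=7: full span → s += 7 → s = 7.0000
seg 3 [94.6°–154.7°] simple-harmonic, h=-5: θ=128.2° here. β=33.6, B=60.1. -5/2·(1 − cos(π·0.5591)) = -2.9613 → s = 4.0387
radial distance = base radius + s = 37 + 4.0387 = 41.0387

41.0387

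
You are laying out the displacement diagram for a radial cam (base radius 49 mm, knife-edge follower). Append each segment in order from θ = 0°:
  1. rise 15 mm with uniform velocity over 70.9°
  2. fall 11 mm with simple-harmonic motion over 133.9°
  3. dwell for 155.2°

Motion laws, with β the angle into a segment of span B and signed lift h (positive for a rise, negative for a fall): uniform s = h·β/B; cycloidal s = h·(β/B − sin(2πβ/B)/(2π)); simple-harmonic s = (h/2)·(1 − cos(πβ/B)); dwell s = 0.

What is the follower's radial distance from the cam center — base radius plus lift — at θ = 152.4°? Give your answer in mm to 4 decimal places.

seg 1 [0°–70.9°] uniform, h=15: full span → s += 15 → s = 15.0000
seg 2 [70.9°–204.8°] simple-harmonic, h=-11: θ=152.4° here. β=81.5, B=133.9. -11/2·(1 − cos(π·0.6087)) = -7.3413 → s = 7.6587
radial distance = base radius + s = 49 + 7.6587 = 56.6587

56.6587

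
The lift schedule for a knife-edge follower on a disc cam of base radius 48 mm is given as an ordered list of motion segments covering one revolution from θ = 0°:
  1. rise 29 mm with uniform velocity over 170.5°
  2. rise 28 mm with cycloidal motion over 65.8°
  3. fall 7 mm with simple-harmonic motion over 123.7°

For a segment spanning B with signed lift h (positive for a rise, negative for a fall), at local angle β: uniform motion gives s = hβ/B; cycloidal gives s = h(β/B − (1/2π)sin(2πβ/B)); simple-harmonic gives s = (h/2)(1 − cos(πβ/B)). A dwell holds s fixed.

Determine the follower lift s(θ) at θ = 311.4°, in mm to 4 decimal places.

seg 1 [0°–170.5°] uniform, h=29: full span → s += 29 → s = 29.0000
seg 2 [170.5°–236.3°] cycloidal, h=28: full span → s += 28 → s = 57.0000
seg 3 [236.3°–360°] simple-harmonic, h=-7: θ=311.4° here. β=75.1, B=123.7. -7/2·(1 − cos(π·0.6071)) = -4.6557 → s = 52.3443

52.3443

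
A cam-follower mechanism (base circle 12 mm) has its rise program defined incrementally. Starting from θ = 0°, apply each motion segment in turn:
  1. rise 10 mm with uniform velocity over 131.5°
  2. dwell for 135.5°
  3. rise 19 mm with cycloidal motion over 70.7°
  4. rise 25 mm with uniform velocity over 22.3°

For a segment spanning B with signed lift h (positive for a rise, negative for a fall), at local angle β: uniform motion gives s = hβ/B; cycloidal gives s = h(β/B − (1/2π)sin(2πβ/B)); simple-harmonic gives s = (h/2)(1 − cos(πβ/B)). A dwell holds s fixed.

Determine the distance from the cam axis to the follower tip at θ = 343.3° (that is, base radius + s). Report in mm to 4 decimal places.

seg 1 [0°–131.5°] uniform, h=10: full span → s += 10 → s = 10.0000
seg 2 [131.5°–267°] dwell: s stays 10.0000
seg 3 [267°–337.7°] cycloidal, h=19: full span → s += 19 → s = 29.0000
seg 4 [337.7°–360°] uniform, h=25: θ=343.3° here. β=5.6, B=22.3. 25·5.6/22.3 = 6.2780 → s = 35.2780
radial distance = base radius + s = 12 + 35.2780 = 47.2780

47.2780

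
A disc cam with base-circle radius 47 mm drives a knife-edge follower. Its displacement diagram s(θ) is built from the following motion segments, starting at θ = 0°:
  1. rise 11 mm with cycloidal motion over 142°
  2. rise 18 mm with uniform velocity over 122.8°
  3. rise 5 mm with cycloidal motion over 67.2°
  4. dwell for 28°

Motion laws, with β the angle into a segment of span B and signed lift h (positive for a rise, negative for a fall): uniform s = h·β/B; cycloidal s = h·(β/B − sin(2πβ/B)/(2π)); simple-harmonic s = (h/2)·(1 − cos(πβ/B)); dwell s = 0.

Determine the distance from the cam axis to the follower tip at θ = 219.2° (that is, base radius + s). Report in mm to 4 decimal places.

seg 1 [0°–142°] cycloidal, h=11: full span → s += 11 → s = 11.0000
seg 2 [142°–264.8°] uniform, h=18: θ=219.2° here. β=77.2, B=122.8. 18·77.2/122.8 = 11.3160 → s = 22.3160
radial distance = base radius + s = 47 + 22.3160 = 69.3160

69.3160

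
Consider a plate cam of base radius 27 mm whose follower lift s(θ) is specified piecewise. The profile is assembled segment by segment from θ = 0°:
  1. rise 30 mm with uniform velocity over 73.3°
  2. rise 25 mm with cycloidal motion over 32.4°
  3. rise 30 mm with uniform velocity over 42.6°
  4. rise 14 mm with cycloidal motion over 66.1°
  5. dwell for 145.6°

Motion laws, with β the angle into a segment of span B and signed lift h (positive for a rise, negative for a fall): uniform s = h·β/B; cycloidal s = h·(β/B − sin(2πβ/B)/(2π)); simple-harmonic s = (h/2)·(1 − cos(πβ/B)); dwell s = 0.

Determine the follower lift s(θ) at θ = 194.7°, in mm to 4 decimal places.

seg 1 [0°–73.3°] uniform, h=30: full span → s += 30 → s = 30.0000
seg 2 [73.3°–105.7°] cycloidal, h=25: full span → s += 25 → s = 55.0000
seg 3 [105.7°–148.3°] uniform, h=30: full span → s += 30 → s = 85.0000
seg 4 [148.3°–214.4°] cycloidal, h=14: θ=194.7° here. β=46.4, B=66.1. 14·(0.7020 − sin(2π·0.7020)/(2π)) = 11.9550 → s = 96.9550

96.9550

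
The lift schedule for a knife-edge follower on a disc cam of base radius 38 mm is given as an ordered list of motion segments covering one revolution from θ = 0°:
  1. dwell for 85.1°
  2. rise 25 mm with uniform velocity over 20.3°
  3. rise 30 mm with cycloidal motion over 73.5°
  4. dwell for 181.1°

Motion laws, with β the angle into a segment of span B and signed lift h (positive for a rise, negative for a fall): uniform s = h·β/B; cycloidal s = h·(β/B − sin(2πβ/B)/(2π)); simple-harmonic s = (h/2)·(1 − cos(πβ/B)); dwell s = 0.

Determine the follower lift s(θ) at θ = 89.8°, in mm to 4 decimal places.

seg 1 [0°–85.1°] dwell: s stays 0.0000
seg 2 [85.1°–105.4°] uniform, h=25: θ=89.8° here. β=4.7, B=20.3. 25·4.7/20.3 = 5.7882 → s = 5.7882

5.7882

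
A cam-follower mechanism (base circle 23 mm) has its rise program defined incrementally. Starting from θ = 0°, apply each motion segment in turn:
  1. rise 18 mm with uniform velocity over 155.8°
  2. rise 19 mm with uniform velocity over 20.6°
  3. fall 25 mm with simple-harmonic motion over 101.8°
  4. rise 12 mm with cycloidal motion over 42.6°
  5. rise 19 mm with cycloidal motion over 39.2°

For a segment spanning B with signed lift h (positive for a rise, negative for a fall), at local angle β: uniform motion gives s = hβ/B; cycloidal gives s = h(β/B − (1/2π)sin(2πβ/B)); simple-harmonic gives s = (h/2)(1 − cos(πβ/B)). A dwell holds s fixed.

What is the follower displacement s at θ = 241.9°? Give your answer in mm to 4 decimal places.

seg 1 [0°–155.8°] uniform, h=18: full span → s += 18 → s = 18.0000
seg 2 [155.8°–176.4°] uniform, h=19: full span → s += 19 → s = 37.0000
seg 3 [176.4°–278.2°] simple-harmonic, h=-25: θ=241.9° here. β=65.5, B=101.8. -25/2·(1 − cos(π·0.6434)) = -17.9434 → s = 19.0566

19.0566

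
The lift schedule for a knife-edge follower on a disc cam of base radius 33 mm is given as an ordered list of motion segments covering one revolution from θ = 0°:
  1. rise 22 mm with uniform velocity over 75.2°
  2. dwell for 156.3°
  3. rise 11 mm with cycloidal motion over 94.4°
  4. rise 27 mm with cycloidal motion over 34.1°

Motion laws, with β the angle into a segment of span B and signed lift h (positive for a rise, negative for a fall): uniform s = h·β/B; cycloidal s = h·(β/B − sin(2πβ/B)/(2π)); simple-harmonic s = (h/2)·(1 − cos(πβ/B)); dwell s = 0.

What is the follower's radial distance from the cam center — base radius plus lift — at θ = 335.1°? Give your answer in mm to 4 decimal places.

seg 1 [0°–75.2°] uniform, h=22: full span → s += 22 → s = 22.0000
seg 2 [75.2°–231.5°] dwell: s stays 22.0000
seg 3 [231.5°–325.9°] cycloidal, h=11: full span → s += 11 → s = 33.0000
seg 4 [325.9°–360°] cycloidal, h=27: θ=335.1° here. β=9.2, B=34.1. 27·(0.2698 − sin(2π·0.2698)/(2π)) = 3.0205 → s = 36.0205
radial distance = base radius + s = 33 + 36.0205 = 69.0205

69.0205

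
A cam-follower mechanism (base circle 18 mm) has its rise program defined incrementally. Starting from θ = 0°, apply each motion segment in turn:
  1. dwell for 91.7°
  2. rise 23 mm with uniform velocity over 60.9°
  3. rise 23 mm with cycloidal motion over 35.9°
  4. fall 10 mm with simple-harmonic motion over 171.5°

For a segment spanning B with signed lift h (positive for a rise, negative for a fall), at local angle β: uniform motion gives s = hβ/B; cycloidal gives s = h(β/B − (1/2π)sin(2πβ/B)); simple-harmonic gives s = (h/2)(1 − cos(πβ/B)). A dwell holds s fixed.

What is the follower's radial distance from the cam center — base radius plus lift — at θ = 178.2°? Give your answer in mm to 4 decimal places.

seg 1 [0°–91.7°] dwell: s stays 0.0000
seg 2 [91.7°–152.6°] uniform, h=23: full span → s += 23 → s = 23.0000
seg 3 [152.6°–188.5°] cycloidal, h=23: θ=178.2° here. β=25.6, B=35.9. 23·(0.7131 − sin(2π·0.7131)/(2π)) = 19.9637 → s = 42.9637
radial distance = base radius + s = 18 + 42.9637 = 60.9637

60.9637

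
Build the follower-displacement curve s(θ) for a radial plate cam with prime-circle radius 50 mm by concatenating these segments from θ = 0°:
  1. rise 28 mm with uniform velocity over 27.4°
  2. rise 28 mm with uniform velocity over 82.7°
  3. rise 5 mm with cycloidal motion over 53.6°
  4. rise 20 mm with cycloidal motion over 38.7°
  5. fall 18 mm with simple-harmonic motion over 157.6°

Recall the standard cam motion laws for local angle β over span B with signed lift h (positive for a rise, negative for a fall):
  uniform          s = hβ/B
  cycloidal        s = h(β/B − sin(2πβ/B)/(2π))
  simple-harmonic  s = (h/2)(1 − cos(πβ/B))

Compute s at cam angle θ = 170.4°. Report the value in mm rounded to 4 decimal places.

seg 1 [0°–27.4°] uniform, h=28: full span → s += 28 → s = 28.0000
seg 2 [27.4°–110.1°] uniform, h=28: full span → s += 28 → s = 56.0000
seg 3 [110.1°–163.7°] cycloidal, h=5: full span → s += 5 → s = 61.0000
seg 4 [163.7°–202.4°] cycloidal, h=20: θ=170.4° here. β=6.7, B=38.7. 20·(0.1731 − sin(2π·0.1731)/(2π)) = 0.6436 → s = 61.6436

61.6436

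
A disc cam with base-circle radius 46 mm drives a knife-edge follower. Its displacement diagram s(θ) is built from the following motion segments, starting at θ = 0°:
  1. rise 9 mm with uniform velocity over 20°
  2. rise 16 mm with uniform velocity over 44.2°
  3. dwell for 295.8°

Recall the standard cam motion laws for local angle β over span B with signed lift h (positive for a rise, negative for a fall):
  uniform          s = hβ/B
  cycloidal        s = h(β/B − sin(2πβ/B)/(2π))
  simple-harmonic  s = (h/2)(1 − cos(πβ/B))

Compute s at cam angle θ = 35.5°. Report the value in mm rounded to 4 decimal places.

seg 1 [0°–20°] uniform, h=9: full span → s += 9 → s = 9.0000
seg 2 [20°–64.2°] uniform, h=16: θ=35.5° here. β=15.5, B=44.2. 16·15.5/44.2 = 5.6109 → s = 14.6109

14.6109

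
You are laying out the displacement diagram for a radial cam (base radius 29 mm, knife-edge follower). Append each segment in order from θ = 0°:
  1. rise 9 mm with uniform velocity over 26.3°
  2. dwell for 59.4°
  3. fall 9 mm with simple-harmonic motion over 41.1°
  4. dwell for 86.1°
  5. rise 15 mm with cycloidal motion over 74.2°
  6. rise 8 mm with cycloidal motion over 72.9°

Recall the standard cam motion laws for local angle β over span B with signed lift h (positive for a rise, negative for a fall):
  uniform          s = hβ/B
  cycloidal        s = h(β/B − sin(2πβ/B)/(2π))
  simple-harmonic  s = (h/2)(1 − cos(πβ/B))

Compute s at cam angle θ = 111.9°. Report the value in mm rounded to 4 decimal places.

seg 1 [0°–26.3°] uniform, h=9: full span → s += 9 → s = 9.0000
seg 2 [26.3°–85.7°] dwell: s stays 9.0000
seg 3 [85.7°–126.8°] simple-harmonic, h=-9: θ=111.9° here. β=26.2, B=41.1. -9/2·(1 − cos(π·0.6375)) = -6.3836 → s = 2.6164

2.6164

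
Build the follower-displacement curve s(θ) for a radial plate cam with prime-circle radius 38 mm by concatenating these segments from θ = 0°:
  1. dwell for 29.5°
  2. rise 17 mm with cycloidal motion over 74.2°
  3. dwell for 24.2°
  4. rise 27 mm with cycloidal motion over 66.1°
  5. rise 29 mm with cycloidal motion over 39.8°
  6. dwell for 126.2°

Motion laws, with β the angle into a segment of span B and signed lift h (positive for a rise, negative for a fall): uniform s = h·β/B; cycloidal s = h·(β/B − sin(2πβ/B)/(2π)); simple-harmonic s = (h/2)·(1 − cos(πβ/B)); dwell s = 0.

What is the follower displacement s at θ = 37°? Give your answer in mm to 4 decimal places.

seg 1 [0°–29.5°] dwell: s stays 0.0000
seg 2 [29.5°–103.7°] cycloidal, h=17: θ=37° here. β=7.5, B=74.2. 17·(0.1011 − sin(2π·0.1011)/(2π)) = 0.1132 → s = 0.1132

0.1132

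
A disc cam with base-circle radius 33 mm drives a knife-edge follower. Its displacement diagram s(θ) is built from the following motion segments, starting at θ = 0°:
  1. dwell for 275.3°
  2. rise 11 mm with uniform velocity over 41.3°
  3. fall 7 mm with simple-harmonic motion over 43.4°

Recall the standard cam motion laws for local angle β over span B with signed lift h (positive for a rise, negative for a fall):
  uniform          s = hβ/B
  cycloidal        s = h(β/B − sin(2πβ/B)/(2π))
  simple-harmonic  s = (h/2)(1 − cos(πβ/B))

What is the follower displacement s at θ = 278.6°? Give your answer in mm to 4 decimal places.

seg 1 [0°–275.3°] dwell: s stays 0.0000
seg 2 [275.3°–316.6°] uniform, h=11: θ=278.6° here. β=3.3, B=41.3. 11·3.3/41.3 = 0.8789 → s = 0.8789

0.8789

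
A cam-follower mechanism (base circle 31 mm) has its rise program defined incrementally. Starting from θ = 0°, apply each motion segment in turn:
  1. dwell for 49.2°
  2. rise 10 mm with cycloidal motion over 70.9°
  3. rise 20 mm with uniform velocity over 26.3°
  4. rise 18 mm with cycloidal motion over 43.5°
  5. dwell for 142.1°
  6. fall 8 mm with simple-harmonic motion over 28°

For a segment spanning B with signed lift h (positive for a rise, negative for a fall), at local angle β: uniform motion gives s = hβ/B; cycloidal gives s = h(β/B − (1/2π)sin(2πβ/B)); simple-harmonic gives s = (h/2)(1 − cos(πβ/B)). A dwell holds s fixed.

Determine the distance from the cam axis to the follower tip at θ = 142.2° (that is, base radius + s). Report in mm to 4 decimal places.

seg 1 [0°–49.2°] dwell: s stays 0.0000
seg 2 [49.2°–120.1°] cycloidal, h=10: full span → s += 10 → s = 10.0000
seg 3 [120.1°–146.4°] uniform, h=20: θ=142.2° here. β=22.1, B=26.3. 20·22.1/26.3 = 16.8061 → s = 26.8061
radial distance = base radius + s = 31 + 26.8061 = 57.8061

57.8061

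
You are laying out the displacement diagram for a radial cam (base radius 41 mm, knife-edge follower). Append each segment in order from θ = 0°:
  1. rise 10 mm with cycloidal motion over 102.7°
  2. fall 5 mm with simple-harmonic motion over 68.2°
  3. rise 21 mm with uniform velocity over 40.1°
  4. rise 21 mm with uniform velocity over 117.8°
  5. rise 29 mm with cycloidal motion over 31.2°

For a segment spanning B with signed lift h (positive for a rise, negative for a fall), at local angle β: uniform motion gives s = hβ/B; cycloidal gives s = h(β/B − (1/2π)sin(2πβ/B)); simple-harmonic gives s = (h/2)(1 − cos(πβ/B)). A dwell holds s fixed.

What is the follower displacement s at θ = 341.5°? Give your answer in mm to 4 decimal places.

seg 1 [0°–102.7°] cycloidal, h=10: full span → s += 10 → s = 10.0000
seg 2 [102.7°–170.9°] simple-harmonic, h=-5: full span → s += -5 → s = 5.0000
seg 3 [170.9°–211°] uniform, h=21: full span → s += 21 → s = 26.0000
seg 4 [211°–328.8°] uniform, h=21: full span → s += 21 → s = 47.0000
seg 5 [328.8°–360°] cycloidal, h=29: θ=341.5° here. β=12.7, B=31.2. 29·(0.4071 − sin(2π·0.4071)/(2π)) = 9.2596 → s = 56.2596

56.2596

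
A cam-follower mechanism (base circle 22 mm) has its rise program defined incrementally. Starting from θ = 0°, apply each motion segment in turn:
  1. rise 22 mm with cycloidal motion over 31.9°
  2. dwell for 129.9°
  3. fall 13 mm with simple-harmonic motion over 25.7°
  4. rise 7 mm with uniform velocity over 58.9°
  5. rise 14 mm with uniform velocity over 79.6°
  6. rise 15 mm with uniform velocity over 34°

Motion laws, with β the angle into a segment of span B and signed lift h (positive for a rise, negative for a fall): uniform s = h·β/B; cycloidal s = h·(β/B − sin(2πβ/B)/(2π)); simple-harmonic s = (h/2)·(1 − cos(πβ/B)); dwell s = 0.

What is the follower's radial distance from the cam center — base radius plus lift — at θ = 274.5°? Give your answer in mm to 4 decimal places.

seg 1 [0°–31.9°] cycloidal, h=22: full span → s += 22 → s = 22.0000
seg 2 [31.9°–161.8°] dwell: s stays 22.0000
seg 3 [161.8°–187.5°] simple-harmonic, h=-13: full span → s += -13 → s = 9.0000
seg 4 [187.5°–246.4°] uniform, h=7: full span → s += 7 → s = 16.0000
seg 5 [246.4°–326°] uniform, h=14: θ=274.5° here. β=28.1, B=79.6. 14·28.1/79.6 = 4.9422 → s = 20.9422
radial distance = base radius + s = 22 + 20.9422 = 42.9422

42.9422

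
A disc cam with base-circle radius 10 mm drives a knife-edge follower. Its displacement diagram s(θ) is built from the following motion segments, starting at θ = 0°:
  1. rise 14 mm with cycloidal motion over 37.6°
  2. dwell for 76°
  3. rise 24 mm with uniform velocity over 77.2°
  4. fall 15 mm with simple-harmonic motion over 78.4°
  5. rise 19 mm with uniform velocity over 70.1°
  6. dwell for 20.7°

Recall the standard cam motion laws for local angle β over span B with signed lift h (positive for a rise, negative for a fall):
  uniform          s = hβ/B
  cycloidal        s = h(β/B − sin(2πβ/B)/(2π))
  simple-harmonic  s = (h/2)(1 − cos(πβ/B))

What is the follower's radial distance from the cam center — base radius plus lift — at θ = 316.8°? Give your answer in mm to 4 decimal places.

seg 1 [0°–37.6°] cycloidal, h=14: full span → s += 14 → s = 14.0000
seg 2 [37.6°–113.6°] dwell: s stays 14.0000
seg 3 [113.6°–190.8°] uniform, h=24: full span → s += 24 → s = 38.0000
seg 4 [190.8°–269.2°] simple-harmonic, h=-15: full span → s += -15 → s = 23.0000
seg 5 [269.2°–339.3°] uniform, h=19: θ=316.8° here. β=47.6, B=70.1. 19·47.6/70.1 = 12.9016 → s = 35.9016
radial distance = base radius + s = 10 + 35.9016 = 45.9016

45.9016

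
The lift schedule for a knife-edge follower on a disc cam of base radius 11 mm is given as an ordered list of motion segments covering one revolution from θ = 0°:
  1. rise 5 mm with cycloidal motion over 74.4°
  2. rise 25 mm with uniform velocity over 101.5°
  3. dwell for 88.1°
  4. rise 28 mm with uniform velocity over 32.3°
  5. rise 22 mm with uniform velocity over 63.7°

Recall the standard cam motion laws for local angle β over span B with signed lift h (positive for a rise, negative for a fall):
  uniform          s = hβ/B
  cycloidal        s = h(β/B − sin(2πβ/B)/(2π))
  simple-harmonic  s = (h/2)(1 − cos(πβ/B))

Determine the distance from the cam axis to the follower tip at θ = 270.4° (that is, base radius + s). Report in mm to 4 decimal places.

seg 1 [0°–74.4°] cycloidal, h=5: full span → s += 5 → s = 5.0000
seg 2 [74.4°–175.9°] uniform, h=25: full span → s += 25 → s = 30.0000
seg 3 [175.9°–264°] dwell: s stays 30.0000
seg 4 [264°–296.3°] uniform, h=28: θ=270.4° here. β=6.4, B=32.3. 28·6.4/32.3 = 5.5480 → s = 35.5480
radial distance = base radius + s = 11 + 35.5480 = 46.5480

46.5480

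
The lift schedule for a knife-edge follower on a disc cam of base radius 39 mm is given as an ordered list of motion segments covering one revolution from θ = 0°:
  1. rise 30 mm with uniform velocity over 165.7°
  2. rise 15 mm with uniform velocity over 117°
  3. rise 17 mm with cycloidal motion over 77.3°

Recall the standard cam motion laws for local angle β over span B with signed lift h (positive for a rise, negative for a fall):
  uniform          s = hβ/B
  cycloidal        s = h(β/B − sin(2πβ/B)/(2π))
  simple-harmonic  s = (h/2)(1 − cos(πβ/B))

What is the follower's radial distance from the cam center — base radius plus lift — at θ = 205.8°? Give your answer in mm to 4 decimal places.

seg 1 [0°–165.7°] uniform, h=30: full span → s += 30 → s = 30.0000
seg 2 [165.7°–282.7°] uniform, h=15: θ=205.8° here. β=40.1, B=117. 15·40.1/117 = 5.1410 → s = 35.1410
radial distance = base radius + s = 39 + 35.1410 = 74.1410

74.1410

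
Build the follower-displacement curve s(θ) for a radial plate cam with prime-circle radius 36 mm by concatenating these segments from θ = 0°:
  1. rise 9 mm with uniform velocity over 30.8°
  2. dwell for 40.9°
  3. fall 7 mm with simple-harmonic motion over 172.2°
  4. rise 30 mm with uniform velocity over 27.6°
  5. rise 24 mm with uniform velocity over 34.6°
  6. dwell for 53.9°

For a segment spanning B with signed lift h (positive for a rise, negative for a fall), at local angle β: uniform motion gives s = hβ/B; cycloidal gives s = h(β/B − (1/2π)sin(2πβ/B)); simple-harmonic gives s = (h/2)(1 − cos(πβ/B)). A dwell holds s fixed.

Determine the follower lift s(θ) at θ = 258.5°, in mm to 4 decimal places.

seg 1 [0°–30.8°] uniform, h=9: full span → s += 9 → s = 9.0000
seg 2 [30.8°–71.7°] dwell: s stays 9.0000
seg 3 [71.7°–243.9°] simple-harmonic, h=-7: full span → s += -7 → s = 2.0000
seg 4 [243.9°–271.5°] uniform, h=30: θ=258.5° here. β=14.6, B=27.6. 30·14.6/27.6 = 15.8696 → s = 17.8696

17.8696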